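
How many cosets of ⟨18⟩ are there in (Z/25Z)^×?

ord(18) | φ(25) = φ(5^2) = 5·(5−1) = 20 = 2^2 · 5.
Divisors of 20: 1, 2, 4, 5, 10, 20.
Check 18^d mod 25 for each divisor in increasing order:
18^1 ≡ 18
18^2 ≡ 24
18^4 ≡ 1
So ord_25(18) = 4, hence |⟨18⟩| = 4.
Index = |(Z/25Z)^×| / |⟨18⟩| = 20 / 4 = 5.

5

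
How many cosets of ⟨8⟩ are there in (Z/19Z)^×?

3

Since 8 ∈ (Z/19Z)^×, its order divides φ(19) = 19 − 1 = 18 = 2 · 3^2.
Divisors of 18: 1, 2, 3, 6, 9, 18.
Check 8^d mod 19 for each divisor in increasing order:
8^1 ≡ 8 (mod 19)
8^2 ≡ 7 (mod 19)
8^3 ≡ 18 (mod 19)
8^6 ≡ 1 (mod 19) ✓
Thus |⟨8⟩| = ord(8) = 6.
The index is φ(19) / ord(8) = 18 / 6 = 3.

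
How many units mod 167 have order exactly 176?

0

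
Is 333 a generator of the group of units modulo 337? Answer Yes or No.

φ(337) = 337 − 1 = 336 = 2^4 · 3 · 7.
Test 333^(336/q) mod 337 for each prime factor q of 336:
333^168 ≡ 1 (mod 337)  [q = 2: ≡ 1 ✗]
333^112 ≡ 208 (mod 337)  [q = 3: ≢ 1 ✓]
333^48 ≡ 52 (mod 337)  [q = 7: ≢ 1 ✓]
333^168 ≡ 1 shows ord(333) | 168, strictly less than φ(337); not a primitive root.

No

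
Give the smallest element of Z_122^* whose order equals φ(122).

φ(122) = φ(2)·φ(61) = 1·60 = 60 = 2^2 · 3 · 5.
Test candidates g = 2, 3, … against the prime factors q ∈ {2, 3, 5} of φ(122): g is a generator iff g^(60/q) ≢ 1 for every such q.
g = 2: gcd(2, 122) = 2 > 1, not a unit — skip.
g = 3: 3^30 ≡ 1 — hits 1, so not a primitive root.
g = 4: gcd(4, 122) = 2 > 1, not a unit — skip.
g = 5: 5^30 ≡ 1 — hits 1, so not a primitive root.
g = 6: gcd(6, 122) = 2 > 1, not a unit — skip.
g = 7: 7^30 ≡ 121; 7^20 ≡ 47; 7^12 ≡ 95 — none is 1, so 7 is a primitive root.
Hence the least primitive root of 122 is 7.

7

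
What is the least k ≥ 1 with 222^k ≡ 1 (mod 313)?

Since 222 ∈ (Z/313Z)^×, its order divides φ(313) = 313 − 1 = 312 = 2^3 · 3 · 13.
Divisors of 312: 1, 2, 3, 4, 6, 8, 12, 13, 24, 26, 39, 52, 78, 104, 156, 312.
Compute 222^d (mod 313) for the divisors d until we hit 1:
222^1 ≡ 222 (mod 313)
222^2 ≡ 143 (mod 313)
222^3 ≡ 133 (mod 313)
222^4 ≡ 104 (mod 313)
222^6 ≡ 161 (mod 313)
222^8 ≡ 174 (mod 313)
222^12 ≡ 255 (mod 313)
222^13 ≡ 270 (mod 313)
222^24 ≡ 234 (mod 313)
222^26 ≡ 284 (mod 313)
222^39 ≡ 308 (mod 313)
222^52 ≡ 215 (mod 313)
222^78 ≡ 25 (mod 313)
222^104 ≡ 214 (mod 313)
222^156 ≡ 312 (mod 313)
222^312 ≡ 1 (mod 313) ✓
So ord_313(222) = 312.

312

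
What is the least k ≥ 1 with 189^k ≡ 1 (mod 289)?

136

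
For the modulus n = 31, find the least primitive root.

φ(31) = 31 − 1 = 30 = 2 · 3 · 5.
g is a primitive root iff g^(30/q) ≢ 1 (mod 31) for each prime q ∈ {2, 3, 5}.
g = 2: 2^15 ≡ 1 — hits 1, so not a primitive root.
g = 3: 3^15 ≡ 30; 3^10 ≡ 25; 3^6 ≡ 16 — none is 1, so 3 is a primitive root.
So 3 is the smallest generator of (Z/31Z)^×.

3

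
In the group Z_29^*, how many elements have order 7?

6

φ(29) = 29 − 1 = 28 = 2^2 · 7.
Since (Z/29Z)^× is cyclic of order 28, the number of elements of order d is φ(d) when d | 28 and 0 otherwise.
7 | 28, and φ(7) = 7 − 1 = 6.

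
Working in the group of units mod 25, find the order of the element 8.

20

ord(8) | φ(25) = φ(5^2) = 5·(5−1) = 20 = 2^2 · 5.
Divisors of 20: 1, 2, 4, 5, 10, 20.
Evaluate successive powers at the divisors of 20:
8^1 ≡ 8
8^2 ≡ 14
8^4 ≡ 21
8^5 ≡ 18
8^10 ≡ 24
8^20 ≡ 1
So ord_25(8) = 20.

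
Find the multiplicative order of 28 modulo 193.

48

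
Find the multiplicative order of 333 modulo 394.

98

The order of 333 must divide φ(394) = φ(2)·φ(197) = 1·196 = 196 = 2^2 · 7^2.
Divisors of 196: 1, 2, 4, 7, 14, 28, 49, 98, 196.
Test each divisor d:
333^1 ≡ 333
333^2 ≡ 175
333^4 ≡ 287
333^7 ≡ 19
333^14 ≡ 361
333^28 ≡ 301
333^49 ≡ 393
333^98 ≡ 1
Hence ord(333) = 98.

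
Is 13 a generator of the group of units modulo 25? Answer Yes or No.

φ(25) = φ(5^2) = 5·(5−1) = 20 = 2^2 · 5.
An element g generates (Z/25Z)^× iff g^(20/q) ≢ 1 (mod 25) for each prime q ∈ {2, 5}.
13^10 ≡ 24 (mod 25)  [q = 2: ≢ 1 ✓]
13^4 ≡ 11 (mod 25)  [q = 5: ≢ 1 ✓]
All checks pass, so 13 has order 20 and is a primitive root modulo 25.

Yes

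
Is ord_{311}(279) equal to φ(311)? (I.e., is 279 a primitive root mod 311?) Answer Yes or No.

No

φ(311) = 311 − 1 = 310 = 2 · 5 · 31.
An element g generates (Z/311Z)^× iff g^(310/q) ≢ 1 (mod 311) for each prime q ∈ {2, 5, 31}.
279^155 ≡ 310 (mod 311)  [q = 2: ≢ 1 ✓]
279^62 ≡ 1 (mod 311)  [q = 5: ≡ 1 ✗]
279^10 ≡ 89 (mod 311)  [q = 31: ≢ 1 ✓]
Since 279^62 ≡ 1, the order of 279 divides 62 < 310, so 279 is not a primitive root.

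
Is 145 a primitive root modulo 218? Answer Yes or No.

φ(218) = φ(2)·φ(109) = 1·108 = 108 = 2^2 · 3^3.
145 is a primitive root mod 218 iff 145^(φ(218)/q) ≢ 1 for every prime q | φ(218), i.e. q ∈ {2, 3}.
145^54 ≡ 1 (mod 218)  [q = 2: ≡ 1 ✗]
145^36 ≡ 45 (mod 218)  [q = 3: ≢ 1 ✓]
The check at q = 2 fails, so 145 generates a proper subgroup.

No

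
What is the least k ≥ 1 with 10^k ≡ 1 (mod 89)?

44

The order of 10 must divide φ(89) = 89 − 1 = 88 = 2^3 · 11.
Divisors of 88: 1, 2, 4, 8, 11, 22, 44, 88.
Compute 10^d (mod 89) for the divisors d until we hit 1:
10^1 ≡ 10
10^2 ≡ 11
10^4 ≡ 32
10^8 ≡ 45
10^11 ≡ 55
10^22 ≡ 88
10^44 ≡ 1
So ord_89(10) = 44.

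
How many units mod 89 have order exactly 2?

1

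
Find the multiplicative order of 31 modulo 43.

The order of 31 must divide φ(43) = 43 − 1 = 42 = 2 · 3 · 7.
Divisors of 42: 1, 2, 3, 6, 7, 14, 21, 42.
Evaluate successive powers at the divisors of 42:
31^1 ≡ 31 (mod 43)
31^2 ≡ 15 (mod 43)
31^3 ≡ 35 (mod 43)
31^6 ≡ 21 (mod 43)
31^7 ≡ 6 (mod 43)
31^14 ≡ 36 (mod 43)
31^21 ≡ 1 (mod 43) ✓
So ord_43(31) = 21.

21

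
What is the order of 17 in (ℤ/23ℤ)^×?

22

ord(17) | φ(23) = 23 − 1 = 22 = 2 · 11.
Divisors of 22: 1, 2, 11, 22.
Evaluate successive powers at the divisors of 22:
17^1 ≡ 17
17^2 ≡ 13
17^11 ≡ 22
17^22 ≡ 1
Hence ord(17) = 22.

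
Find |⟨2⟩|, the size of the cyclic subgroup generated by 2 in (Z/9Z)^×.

6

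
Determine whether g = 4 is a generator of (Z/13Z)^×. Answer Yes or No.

No

φ(13) = 13 − 1 = 12 = 2^2 · 3.
An element g generates (Z/13Z)^× iff g^(12/q) ≢ 1 (mod 13) for each prime q ∈ {2, 3}.
4^6 ≡ 1 (mod 13)  [q = 2: ≡ 1 ✗]
4^4 ≡ 9 (mod 13)  [q = 3: ≢ 1 ✓]
The check at q = 2 fails, so 4 generates a proper subgroup.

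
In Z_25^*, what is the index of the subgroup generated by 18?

5

Since 18 ∈ (Z/25Z)^×, its order divides φ(25) = φ(5^2) = 5·(5−1) = 20 = 2^2 · 5.
Divisors of 20: 1, 2, 4, 5, 10, 20.
Check 18^d mod 25 for each divisor in increasing order:
18^1 ≡ 18
18^2 ≡ 24
18^4 ≡ 1
The order of 18 is 4, so the subgroup it generates has 4 elements.
[(Z/25Z)^× : ⟨18⟩] = 20/4 = 5.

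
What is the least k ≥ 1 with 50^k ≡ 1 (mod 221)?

12

Since 50 ∈ (Z/221Z)^×, its order divides φ(221) = φ(13·17) = (13−1)·(17−1) = 12·16 = 192 = 2^6 · 3.
Divisors of 192: 1, 2, 3, 4, 6, 8, 12, 16, 24, 32, 48, 64, 96, 192.
Evaluate successive powers at the divisors of 192:
50^1 ≡ 50 (mod 221)
50^2 ≡ 69 (mod 221)
50^3 ≡ 135 (mod 221)
50^4 ≡ 120 (mod 221)
50^6 ≡ 103 (mod 221)
50^8 ≡ 35 (mod 221)
50^12 ≡ 1 (mod 221) ✓
Hence ord(50) = 12.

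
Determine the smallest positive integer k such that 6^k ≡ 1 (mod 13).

Since 6 ∈ (Z/13Z)^×, its order divides φ(13) = 13 − 1 = 12 = 2^2 · 3.
Divisors of 12: 1, 2, 3, 4, 6, 12.
Compute 6^d (mod 13) for the divisors d until we hit 1:
6^1 ≡ 6 (mod 13)
6^2 ≡ 10 (mod 13)
6^3 ≡ 8 (mod 13)
6^4 ≡ 9 (mod 13)
6^6 ≡ 12 (mod 13)
6^12 ≡ 1 (mod 13) ✓
Therefore the multiplicative order of 6 modulo 13 is 12.

12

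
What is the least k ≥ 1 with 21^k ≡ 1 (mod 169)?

The order of 21 must divide φ(169) = φ(13^2) = 13·(13−1) = 156 = 2^2 · 3 · 13.
Divisors of 156: 1, 2, 3, 4, 6, 12, 13, 26, 39, 52, 78, 156.
Evaluate successive powers at the divisors of 156:
21^1 ≡ 21 (mod 169)
21^2 ≡ 103 (mod 169)
21^3 ≡ 135 (mod 169)
21^4 ≡ 131 (mod 169)
21^6 ≡ 142 (mod 169)
21^12 ≡ 53 (mod 169)
21^13 ≡ 99 (mod 169)
21^26 ≡ 168 (mod 169)
21^39 ≡ 70 (mod 169)
21^52 ≡ 1 (mod 169) ✓
Therefore the multiplicative order of 21 modulo 169 is 52.

52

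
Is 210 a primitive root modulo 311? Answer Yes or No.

φ(311) = 311 − 1 = 310 = 2 · 5 · 31.
It suffices to check that the order of 210 is not a proper divisor of 310: compute 210^(310/q) for q ∈ {2, 5, 31}.
210^155 ≡ 1 (mod 311)  [q = 2: ≡ 1 ✗]
210^62 ≡ 52 (mod 311)  [q = 5: ≢ 1 ✓]
210^10 ≡ 83 (mod 311)  [q = 31: ≢ 1 ✓]
210^155 ≡ 1 shows ord(210) | 155, strictly less than φ(311); not a primitive root.

No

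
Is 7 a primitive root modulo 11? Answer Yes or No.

Yes

φ(11) = 11 − 1 = 10 = 2 · 5.
An element g generates (Z/11Z)^× iff g^(10/q) ≢ 1 (mod 11) for each prime q ∈ {2, 5}.
7^5 ≡ 10 (mod 11)  [q = 2: ≢ 1 ✓]
7^2 ≡ 5 (mod 11)  [q = 5: ≢ 1 ✓]
None equal 1, so ord_11(7) = 10: 7 is a primitive root.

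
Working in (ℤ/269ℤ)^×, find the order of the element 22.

268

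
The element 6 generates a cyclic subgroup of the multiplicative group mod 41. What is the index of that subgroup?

1

The order of 6 must divide φ(41) = 41 − 1 = 40 = 2^3 · 5.
Divisors of 40: 1, 2, 4, 5, 8, 10, 20, 40.
Compute 6^d (mod 41) for the divisors d until we hit 1:
6^1 ≡ 6
6^2 ≡ 36
6^4 ≡ 25
6^5 ≡ 27
6^8 ≡ 10
6^10 ≡ 32
6^20 ≡ 40
6^40 ≡ 1
Thus |⟨6⟩| = ord(6) = 40.
The index is φ(41) / ord(6) = 40 / 40 = 1.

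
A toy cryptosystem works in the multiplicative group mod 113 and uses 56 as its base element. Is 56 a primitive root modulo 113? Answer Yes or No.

No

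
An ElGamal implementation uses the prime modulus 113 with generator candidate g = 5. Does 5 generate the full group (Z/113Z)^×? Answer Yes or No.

Yes

φ(113) = 113 − 1 = 112 = 2^4 · 7.
It suffices to check that the order of 5 is not a proper divisor of 112: compute 5^(112/q) for q ∈ {2, 7}.
5^56 ≡ 112 (mod 113)  [q = 2: ≢ 1 ✓]
5^16 ≡ 30 (mod 113)  [q = 7: ≢ 1 ✓]
All checks pass, so 5 has order 112 and is a primitive root modulo 113.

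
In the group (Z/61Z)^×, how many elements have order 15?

φ(61) = 61 − 1 = 60 = 2^2 · 3 · 5.
In a cyclic group of order 60, there are φ(d) elements of order d for each divisor d of 60, and zero for non-divisors.
15 = 3 · 5 divides 60, and φ(15) = 8.

8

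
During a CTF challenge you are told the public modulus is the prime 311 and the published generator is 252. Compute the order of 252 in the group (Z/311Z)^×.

155

The order of 252 must divide φ(311) = 311 − 1 = 310 = 2 · 5 · 31.
Divisors of 310: 1, 2, 5, 10, 31, 62, 155, 310.
Test each divisor d:
252^1 ≡ 252
252^2 ≡ 60
252^5 ≡ 13
252^10 ≡ 169
252^31 ≡ 36
252^62 ≡ 52
252^155 ≡ 1
Therefore the multiplicative order of 252 modulo 311 is 155.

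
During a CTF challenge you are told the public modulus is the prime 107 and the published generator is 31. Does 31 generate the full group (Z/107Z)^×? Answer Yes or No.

φ(107) = 107 − 1 = 106 = 2 · 53.
An element g generates (Z/107Z)^× iff g^(106/q) ≢ 1 (mod 107) for each prime q ∈ {2, 53}.
31^53 ≡ 106 (mod 107)  [q = 2: ≢ 1 ✓]
31^2 ≡ 105 (mod 107)  [q = 53: ≢ 1 ✓]
None equal 1, so ord_107(31) = 106: 31 is a primitive root.

Yes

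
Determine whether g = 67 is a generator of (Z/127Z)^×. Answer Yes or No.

Yes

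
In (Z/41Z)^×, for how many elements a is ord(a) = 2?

1

φ(41) = 41 − 1 = 40 = 2^3 · 5.
(Z/41Z)^× is cyclic (|G| = 40); a cyclic group of order m has exactly φ(d) elements of each order d | m, and none otherwise.
2 | 40, and φ(2) = 2 − 1 = 1.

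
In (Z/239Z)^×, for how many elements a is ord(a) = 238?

φ(239) = 239 − 1 = 238 = 2 · 7 · 17.
(Z/239Z)^× is cyclic (|G| = 238); a cyclic group of order m has exactly φ(d) elements of each order d | m, and none otherwise.
238 = 2 · 7 · 17 divides 238, and φ(238) = 96.

96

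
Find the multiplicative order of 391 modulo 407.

90

ord(391) | φ(407) = φ(11·37) = (11−1)·(37−1) = 10·36 = 360 = 2^3 · 3^2 · 5.
Divisors of 360: 1, 2, 3, 4, 5, 6, 8, 9, 10, 12, 15, 18, 20, 24, 30, 36, 40, 45, 60, 72, 90, 120, 180, 360.
Test each divisor d:
391^1 ≡ 391 (mod 407)
391^2 ≡ 256 (mod 407)
391^3 ≡ 381 (mod 407)
391^4 ≡ 9 (mod 407)
391^5 ≡ 263 (mod 407)
391^6 ≡ 269 (mod 407)
391^8 ≡ 81 (mod 407)
391^9 ≡ 332 (mod 407)
391^10 ≡ 386 (mod 407)
391^12 ≡ 322 (mod 407)
391^15 ≡ 175 (mod 407)
391^18 ≡ 334 (mod 407)
391^20 ≡ 34 (mod 407)
391^24 ≡ 306 (mod 407)
391^30 ≡ 100 (mod 407)
391^36 ≡ 38 (mod 407)
391^40 ≡ 342 (mod 407)
391^45 ≡ 406 (mod 407)
391^60 ≡ 232 (mod 407)
391^72 ≡ 223 (mod 407)
391^90 ≡ 1 (mod 407) ✓
Hence ord(391) = 90.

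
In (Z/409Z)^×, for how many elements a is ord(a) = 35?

0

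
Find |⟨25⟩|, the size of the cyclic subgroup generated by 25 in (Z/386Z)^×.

96

By Lagrange's theorem, ord_386(25) divides φ(386) = φ(2)·φ(193) = 1·192 = 192 = 2^6 · 3.
Divisors of 192: 1, 2, 3, 4, 6, 8, 12, 16, 24, 32, 48, 64, 96, 192.
Compute 25^d (mod 386) for the divisors d until we hit 1:
25^1 ≡ 25
25^2 ≡ 239
25^3 ≡ 185
25^4 ≡ 379
25^6 ≡ 257
25^8 ≡ 49
25^12 ≡ 43
25^16 ≡ 85
25^24 ≡ 305
25^32 ≡ 277
25^48 ≡ 385
25^64 ≡ 301
25^96 ≡ 1
So ord_386(25) = 96.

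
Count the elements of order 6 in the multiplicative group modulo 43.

2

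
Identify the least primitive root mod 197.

2

φ(197) = 197 − 1 = 196 = 2^2 · 7^2.
g is a primitive root iff g^(196/q) ≢ 1 (mod 197) for each prime q ∈ {2, 7}.
g = 2: 2^98 ≡ 196; 2^28 ≡ 104 — none is 1, so 2 is a primitive root.
The smallest primitive root modulo 197 is 2.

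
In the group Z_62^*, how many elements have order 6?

2

φ(62) = φ(2)·φ(31) = 1·30 = 30 = 2 · 3 · 5.
Since (Z/62Z)^× is cyclic of order 30, the number of elements of order d is φ(d) when d | 30 and 0 otherwise.
6 = 2 · 3 divides 30, and φ(6) = 2.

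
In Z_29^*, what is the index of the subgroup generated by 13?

The order of 13 must divide φ(29) = 29 − 1 = 28 = 2^2 · 7.
Divisors of 28: 1, 2, 4, 7, 14, 28.
Evaluate successive powers at the divisors of 28:
13^1 ≡ 13 (mod 29)
13^2 ≡ 24 (mod 29)
13^4 ≡ 25 (mod 29)
13^7 ≡ 28 (mod 29)
13^14 ≡ 1 (mod 29) ✓
The order of 13 is 14, so the subgroup it generates has 14 elements.
[(Z/29Z)^× : ⟨13⟩] = 28/14 = 2.

2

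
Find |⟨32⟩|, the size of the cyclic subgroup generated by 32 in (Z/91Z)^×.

Since 32 ∈ (Z/91Z)^×, its order divides φ(91) = φ(7·13) = (7−1)·(13−1) = 6·12 = 72 = 2^3 · 3^2.
Divisors of 72: 1, 2, 3, 4, 6, 8, 9, 12, 18, 24, 36, 72.
Compute 32^d (mod 91) for the divisors d until we hit 1:
32^1 ≡ 32
32^2 ≡ 23
32^3 ≡ 8
32^4 ≡ 74
32^6 ≡ 64
32^8 ≡ 16
32^9 ≡ 57
32^12 ≡ 1
So ord_91(32) = 12.

12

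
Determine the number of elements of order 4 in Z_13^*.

2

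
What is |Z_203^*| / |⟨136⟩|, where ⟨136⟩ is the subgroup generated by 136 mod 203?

The order of 136 must divide φ(203) = φ(7·29) = (7−1)·(29−1) = 6·28 = 168 = 2^3 · 3 · 7.
Divisors of 168: 1, 2, 3, 4, 6, 7, 8, 12, 14, 21, 24, 28, 42, 56, 84, 168.
Test each divisor d:
136^1 ≡ 136 (mod 203)
136^2 ≡ 23 (mod 203)
136^3 ≡ 83 (mod 203)
136^4 ≡ 123 (mod 203)
136^6 ≡ 190 (mod 203)
136^7 ≡ 59 (mod 203)
136^8 ≡ 107 (mod 203)
136^12 ≡ 169 (mod 203)
136^14 ≡ 30 (mod 203)
136^21 ≡ 146 (mod 203)
136^24 ≡ 141 (mod 203)
136^28 ≡ 88 (mod 203)
136^42 ≡ 1 (mod 203) ✓
The order of 136 is 42, so the subgroup it generates has 42 elements.
[(Z/203Z)^× : ⟨136⟩] = 168/42 = 4.

4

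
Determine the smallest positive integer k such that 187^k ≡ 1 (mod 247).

36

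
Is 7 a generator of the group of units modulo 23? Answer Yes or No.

φ(23) = 23 − 1 = 22 = 2 · 11.
Test 7^(22/q) mod 23 for each prime factor q of 22:
7^11 ≡ 22 (mod 23)  [q = 2: ≢ 1 ✓]
7^2 ≡ 3 (mod 23)  [q = 11: ≢ 1 ✓]
Every test exponent gives a nontrivial residue, hence 7 generates the full group.

Yes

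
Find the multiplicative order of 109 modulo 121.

ord(109) | φ(121) = φ(11^2) = 11·(11−1) = 110 = 2 · 5 · 11.
Divisors of 110: 1, 2, 5, 10, 11, 22, 55, 110.
Check 109^d mod 121 for each divisor in increasing order:
109^1 ≡ 109 (mod 121)
109^2 ≡ 23 (mod 121)
109^5 ≡ 65 (mod 121)
109^10 ≡ 111 (mod 121)
109^11 ≡ 120 (mod 121)
109^22 ≡ 1 (mod 121) ✓
Hence ord(109) = 22.

22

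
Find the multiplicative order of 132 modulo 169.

156

The order of 132 must divide φ(169) = φ(13^2) = 13·(13−1) = 156 = 2^2 · 3 · 13.
Divisors of 156: 1, 2, 3, 4, 6, 12, 13, 26, 39, 52, 78, 156.
Test each divisor d:
132^1 ≡ 132
132^2 ≡ 17
132^3 ≡ 47
132^4 ≡ 120
132^6 ≡ 12
132^12 ≡ 144
132^13 ≡ 80
132^26 ≡ 147
132^39 ≡ 99
132^52 ≡ 146
132^78 ≡ 168
132^156 ≡ 1
So ord_169(132) = 156.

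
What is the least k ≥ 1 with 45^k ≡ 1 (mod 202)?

50

Since 45 ∈ (Z/202Z)^×, its order divides φ(202) = φ(2)·φ(101) = 1·100 = 100 = 2^2 · 5^2.
Divisors of 100: 1, 2, 4, 5, 10, 20, 25, 50, 100.
Evaluate successive powers at the divisors of 100:
45^1 ≡ 45 (mod 202)
45^2 ≡ 5 (mod 202)
45^4 ≡ 25 (mod 202)
45^5 ≡ 115 (mod 202)
45^10 ≡ 95 (mod 202)
45^20 ≡ 137 (mod 202)
45^25 ≡ 201 (mod 202)
45^50 ≡ 1 (mod 202) ✓
The smallest such exponent is 50, so the order of 45 is 50.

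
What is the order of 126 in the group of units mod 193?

Since 126 ∈ (Z/193Z)^×, its order divides φ(193) = 193 − 1 = 192 = 2^6 · 3.
Divisors of 192: 1, 2, 3, 4, 6, 8, 12, 16, 24, 32, 48, 64, 96, 192.
Check 126^d mod 193 for each divisor in increasing order:
126^1 ≡ 126 (mod 193)
126^2 ≡ 50 (mod 193)
126^3 ≡ 124 (mod 193)
126^4 ≡ 184 (mod 193)
126^6 ≡ 129 (mod 193)
126^8 ≡ 81 (mod 193)
126^12 ≡ 43 (mod 193)
126^16 ≡ 192 (mod 193)
126^24 ≡ 112 (mod 193)
126^32 ≡ 1 (mod 193) ✓
So ord_193(126) = 32.

32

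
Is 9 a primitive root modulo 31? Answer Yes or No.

φ(31) = 31 − 1 = 30 = 2 · 3 · 5.
Test 9^(30/q) mod 31 for each prime factor q of 30:
9^15 ≡ 1 (mod 31)  [q = 2: ≡ 1 ✗]
9^10 ≡ 5 (mod 31)  [q = 3: ≢ 1 ✓]
9^6 ≡ 8 (mod 31)  [q = 5: ≢ 1 ✓]
The check at q = 2 fails, so 9 generates a proper subgroup.

No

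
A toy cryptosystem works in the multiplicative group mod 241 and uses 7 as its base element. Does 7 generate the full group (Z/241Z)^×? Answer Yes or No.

Yes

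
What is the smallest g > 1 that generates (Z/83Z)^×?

2

φ(83) = 83 − 1 = 82 = 2 · 41.
Test candidates g = 2, 3, … against the prime factors q ∈ {2, 41} of φ(83): g is a generator iff g^(82/q) ≢ 1 for every such q.
g = 2: 2^41 ≡ 82; 2^2 ≡ 4 — none is 1, so 2 is a primitive root.
So 2 is the smallest generator of (Z/83Z)^×.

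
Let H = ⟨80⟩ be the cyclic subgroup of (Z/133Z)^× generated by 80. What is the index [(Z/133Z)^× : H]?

6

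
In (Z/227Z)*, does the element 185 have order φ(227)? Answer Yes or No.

φ(227) = 227 − 1 = 226 = 2 · 113.
An element g generates (Z/227Z)^× iff g^(226/q) ≢ 1 (mod 227) for each prime q ∈ {2, 113}.
185^113 ≡ 1 (mod 227)  [q = 2: ≡ 1 ✗]
185^2 ≡ 175 (mod 227)  [q = 113: ≢ 1 ✓]
185^113 ≡ 1 shows ord(185) | 113, strictly less than φ(227); not a primitive root.

No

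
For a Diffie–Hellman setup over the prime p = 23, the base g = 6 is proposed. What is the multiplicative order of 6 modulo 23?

By Lagrange's theorem, ord_23(6) divides φ(23) = 23 − 1 = 22 = 2 · 11.
Divisors of 22: 1, 2, 11, 22.
Test each divisor d:
6^1 ≡ 6 (mod 23)
6^2 ≡ 13 (mod 23)
6^11 ≡ 1 (mod 23) ✓
Hence ord(6) = 11.

11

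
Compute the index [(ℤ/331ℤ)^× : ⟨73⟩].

3

By Lagrange's theorem, ord_331(73) divides φ(331) = 331 − 1 = 330 = 2 · 3 · 5 · 11.
Divisors of 330: 1, 2, 3, 5, 6, 10, 11, 15, 22, 30, 33, 55, 66, 110, 165, 330.
Check 73^d mod 331 for each divisor in increasing order:
73^1 ≡ 73 (mod 331)
73^2 ≡ 33 (mod 331)
73^3 ≡ 92 (mod 331)
73^5 ≡ 57 (mod 331)
73^6 ≡ 189 (mod 331)
73^10 ≡ 270 (mod 331)
73^11 ≡ 181 (mod 331)
73^15 ≡ 164 (mod 331)
73^22 ≡ 323 (mod 331)
73^30 ≡ 85 (mod 331)
73^33 ≡ 207 (mod 331)
73^55 ≡ 330 (mod 331)
73^66 ≡ 150 (mod 331)
73^110 ≡ 1 (mod 331) ✓
So ord_331(73) = 110, hence |⟨73⟩| = 110.
The index is φ(331) / ord(73) = 330 / 110 = 3.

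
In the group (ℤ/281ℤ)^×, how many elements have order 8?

4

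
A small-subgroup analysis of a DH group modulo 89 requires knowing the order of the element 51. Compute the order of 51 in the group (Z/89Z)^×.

Since 51 ∈ (Z/89Z)^×, its order divides φ(89) = 89 − 1 = 88 = 2^3 · 11.
Divisors of 88: 1, 2, 4, 8, 11, 22, 44, 88.
Test each divisor d:
51^1 ≡ 51
51^2 ≡ 20
51^4 ≡ 44
51^8 ≡ 67
51^11 ≡ 77
51^22 ≡ 55
51^44 ≡ 88
51^88 ≡ 1
Therefore the multiplicative order of 51 modulo 89 is 88.

88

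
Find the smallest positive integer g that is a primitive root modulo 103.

φ(103) = 103 − 1 = 102 = 2 · 3 · 17.
Test candidates g = 2, 3, … against the prime factors q ∈ {2, 3, 17} of φ(103): g is a generator iff g^(102/q) ≢ 1 for every such q.
g = 2: 2^51 ≡ 1 — hits 1, so not a primitive root.
g = 3: 3^51 ≡ 102; 3^34 ≡ 1 — hits 1, so not a primitive root.
g = 4: 4^51 ≡ 1 — hits 1, so not a primitive root.
g = 5: 5^51 ≡ 102; 5^34 ≡ 56; 5^6 ≡ 72 — none is 1, so 5 is a primitive root.
The smallest primitive root modulo 103 is 5.

5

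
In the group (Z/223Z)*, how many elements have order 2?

φ(223) = 223 − 1 = 222 = 2 · 3 · 37.
In a cyclic group of order 222, there are φ(d) elements of order d for each divisor d of 222, and zero for non-divisors.
2 | 222, and φ(2) = 2 − 1 = 1.

1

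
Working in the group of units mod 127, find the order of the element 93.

ord(93) | φ(127) = 127 − 1 = 126 = 2 · 3^2 · 7.
Divisors of 126: 1, 2, 3, 6, 7, 9, 14, 18, 21, 42, 63, 126.
Evaluate successive powers at the divisors of 126:
93^1 ≡ 93 (mod 127)
93^2 ≡ 13 (mod 127)
93^3 ≡ 66 (mod 127)
93^6 ≡ 38 (mod 127)
93^7 ≡ 105 (mod 127)
93^9 ≡ 95 (mod 127)
93^14 ≡ 103 (mod 127)
93^18 ≡ 8 (mod 127)
93^21 ≡ 20 (mod 127)
93^42 ≡ 19 (mod 127)
93^63 ≡ 126 (mod 127)
93^126 ≡ 1 (mod 127) ✓
Hence ord(93) = 126.

126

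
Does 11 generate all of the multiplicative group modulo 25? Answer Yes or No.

φ(25) = φ(5^2) = 5·(5−1) = 20 = 2^2 · 5.
It suffices to check that the order of 11 is not a proper divisor of 20: compute 11^(20/q) for q ∈ {2, 5}.
11^10 ≡ 1 (mod 25)  [q = 2: ≡ 1 ✗]
11^4 ≡ 16 (mod 25)  [q = 5: ≢ 1 ✓]
Since 11^10 ≡ 1, the order of 11 divides 10 < 20, so 11 is not a primitive root.

No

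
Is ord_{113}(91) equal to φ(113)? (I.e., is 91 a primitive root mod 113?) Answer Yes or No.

No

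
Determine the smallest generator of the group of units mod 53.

2

φ(53) = 53 − 1 = 52 = 2^2 · 13.
Test candidates g = 2, 3, … against the prime factors q ∈ {2, 13} of φ(53): g is a generator iff g^(52/q) ≢ 1 for every such q.
g = 2: 2^26 ≡ 52; 2^4 ≡ 16 — none is 1, so 2 is a primitive root.
The smallest primitive root modulo 53 is 2.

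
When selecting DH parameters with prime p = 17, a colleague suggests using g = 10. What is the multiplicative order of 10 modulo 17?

The order of 10 must divide φ(17) = 17 − 1 = 16 = 2^4.
Divisors of 16: 1, 2, 4, 8, 16.
Check 10^d mod 17 for each divisor in increasing order:
10^1 ≡ 10
10^2 ≡ 15
10^4 ≡ 4
10^8 ≡ 16
10^16 ≡ 1
Therefore the multiplicative order of 10 modulo 17 is 16.

16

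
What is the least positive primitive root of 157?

φ(157) = 157 − 1 = 156 = 2^2 · 3 · 13.
Test candidates g = 2, 3, … against the prime factors q ∈ {2, 3, 13} of φ(157): g is a generator iff g^(156/q) ≢ 1 for every such q.
g = 2: 2^78 ≡ 156; 2^52 ≡ 1 — hits 1, so not a primitive root.
g = 3: 3^78 ≡ 1 — hits 1, so not a primitive root.
g = 4: 4^78 ≡ 1 — hits 1, so not a primitive root.
g = 5: 5^78 ≡ 156; 5^52 ≡ 12; 5^12 ≡ 130 — none is 1, so 5 is a primitive root.
The smallest primitive root modulo 157 is 5.

5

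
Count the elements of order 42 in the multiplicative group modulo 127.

12

φ(127) = 127 − 1 = 126 = 2 · 3^2 · 7.
Since (Z/127Z)^× is cyclic of order 126, the number of elements of order d is φ(d) when d | 126 and 0 otherwise.
42 = 2 · 3 · 7 divides 126, and φ(42) = 12.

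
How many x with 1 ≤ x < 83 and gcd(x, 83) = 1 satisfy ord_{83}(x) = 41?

φ(83) = 83 − 1 = 82 = 2 · 41.
In a cyclic group of order 82, there are φ(d) elements of order d for each divisor d of 82, and zero for non-divisors.
41 | 82, and φ(41) = 41 − 1 = 40.

40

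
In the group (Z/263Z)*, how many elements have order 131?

φ(263) = 263 − 1 = 262 = 2 · 131.
Since (Z/263Z)^× is cyclic of order 262, the number of elements of order d is φ(d) when d | 262 and 0 otherwise.
131 | 262, and φ(131) = 131 − 1 = 130.

130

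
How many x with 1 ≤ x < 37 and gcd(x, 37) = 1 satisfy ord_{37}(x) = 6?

2

φ(37) = 37 − 1 = 36 = 2^2 · 3^2.
Since (Z/37Z)^× is cyclic of order 36, the number of elements of order d is φ(d) when d | 36 and 0 otherwise.
6 = 2 · 3 divides 36, and φ(6) = 2.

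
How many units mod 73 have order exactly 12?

4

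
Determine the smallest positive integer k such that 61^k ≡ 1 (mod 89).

88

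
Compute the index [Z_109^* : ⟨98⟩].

By Lagrange's theorem, ord_109(98) divides φ(109) = 109 − 1 = 108 = 2^2 · 3^3.
Divisors of 108: 1, 2, 3, 4, 6, 9, 12, 18, 27, 36, 54, 108.
Test each divisor d:
98^1 ≡ 98 (mod 109)
98^2 ≡ 12 (mod 109)
98^3 ≡ 86 (mod 109)
98^4 ≡ 35 (mod 109)
98^6 ≡ 93 (mod 109)
98^9 ≡ 41 (mod 109)
98^12 ≡ 38 (mod 109)
98^18 ≡ 46 (mod 109)
98^27 ≡ 33 (mod 109)
98^36 ≡ 45 (mod 109)
98^54 ≡ 108 (mod 109)
98^108 ≡ 1 (mod 109) ✓
So ord_109(98) = 108, hence |⟨98⟩| = 108.
The index is φ(109) / ord(98) = 108 / 108 = 1.

1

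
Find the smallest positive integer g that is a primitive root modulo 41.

φ(41) = 41 − 1 = 40 = 2^3 · 5.
g is a primitive root iff g^(40/q) ≢ 1 (mod 41) for each prime q ∈ {2, 5}.
g = 2: 2^20 ≡ 1 — hits 1, so not a primitive root.
g = 3: 3^20 ≡ 40; 3^8 ≡ 1 — hits 1, so not a primitive root.
g = 4: 4^20 ≡ 1 — hits 1, so not a primitive root.
g = 5: 5^20 ≡ 1 — hits 1, so not a primitive root.
g = 6: 6^20 ≡ 40; 6^8 ≡ 10 — none is 1, so 6 is a primitive root.
The smallest primitive root modulo 41 is 6.

6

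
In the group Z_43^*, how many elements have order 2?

1

φ(43) = 43 − 1 = 42 = 2 · 3 · 7.
Since (Z/43Z)^× is cyclic of order 42, the number of elements of order d is φ(d) when d | 42 and 0 otherwise.
2 | 42, and φ(2) = 2 − 1 = 1.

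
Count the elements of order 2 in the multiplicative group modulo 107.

1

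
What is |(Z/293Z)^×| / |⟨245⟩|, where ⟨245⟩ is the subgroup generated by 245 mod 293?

The order of 245 must divide φ(293) = 293 − 1 = 292 = 2^2 · 73.
Divisors of 292: 1, 2, 4, 73, 146, 292.
Compute 245^d (mod 293) for the divisors d until we hit 1:
245^1 ≡ 245 (mod 293)
245^2 ≡ 253 (mod 293)
245^4 ≡ 135 (mod 293)
245^73 ≡ 155 (mod 293)
245^146 ≡ 292 (mod 293)
245^292 ≡ 1 (mod 293) ✓
The order of 245 is 292, so the subgroup it generates has 292 elements.
The index is φ(293) / ord(245) = 292 / 292 = 1.

1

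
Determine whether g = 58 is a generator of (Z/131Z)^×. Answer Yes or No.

φ(131) = 131 − 1 = 130 = 2 · 5 · 13.
It suffices to check that the order of 58 is not a proper divisor of 130: compute 58^(130/q) for q ∈ {2, 5, 13}.
58^65 ≡ 1 (mod 131)  [q = 2: ≡ 1 ✗]
58^26 ≡ 58 (mod 131)  [q = 5: ≢ 1 ✓]
58^10 ≡ 1 (mod 131)  [q = 13: ≡ 1 ✗]
Since 58^65 ≡ 1, the order of 58 divides 65 < 130, so 58 is not a primitive root.

No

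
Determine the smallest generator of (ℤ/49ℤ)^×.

φ(49) = φ(7^2) = 7·(7−1) = 42 = 2 · 3 · 7.
g is a primitive root iff g^(42/q) ≢ 1 (mod 49) for each prime q ∈ {2, 3, 7}.
g = 2: 2^21 ≡ 1 — hits 1, so not a primitive root.
g = 3: 3^21 ≡ 48; 3^14 ≡ 30; 3^6 ≡ 43 — none is 1, so 3 is a primitive root.
So 3 is the smallest generator of (Z/49Z)^×.

3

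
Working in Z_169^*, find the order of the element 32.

By Lagrange's theorem, ord_169(32) divides φ(169) = φ(13^2) = 13·(13−1) = 156 = 2^2 · 3 · 13.
Divisors of 156: 1, 2, 3, 4, 6, 12, 13, 26, 39, 52, 78, 156.
Evaluate successive powers at the divisors of 156:
32^1 ≡ 32
32^2 ≡ 10
32^3 ≡ 151
32^4 ≡ 100
32^6 ≡ 155
32^12 ≡ 27
32^13 ≡ 19
32^26 ≡ 23
32^39 ≡ 99
32^52 ≡ 22
32^78 ≡ 168
32^156 ≡ 1
Therefore the multiplicative order of 32 modulo 169 is 156.

156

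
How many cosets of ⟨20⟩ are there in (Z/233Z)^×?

1

The order of 20 must divide φ(233) = 233 − 1 = 232 = 2^3 · 29.
Divisors of 232: 1, 2, 4, 8, 29, 58, 116, 232.
Compute 20^d (mod 233) for the divisors d until we hit 1:
20^1 ≡ 20
20^2 ≡ 167
20^4 ≡ 162
20^8 ≡ 148
20^29 ≡ 12
20^58 ≡ 144
20^116 ≡ 232
20^232 ≡ 1
The order of 20 is 232, so the subgroup it generates has 232 elements.
Index = |(Z/233Z)^×| / |⟨20⟩| = 232 / 232 = 1.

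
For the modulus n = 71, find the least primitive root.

7

φ(71) = 71 − 1 = 70 = 2 · 5 · 7.
Test candidates g = 2, 3, … against the prime factors q ∈ {2, 5, 7} of φ(71): g is a generator iff g^(70/q) ≢ 1 for every such q.
g = 2: 2^35 ≡ 1 — hits 1, so not a primitive root.
g = 3: 3^35 ≡ 1 — hits 1, so not a primitive root.
g = 4: 4^35 ≡ 1 — hits 1, so not a primitive root.
g = 5: 5^35 ≡ 1 — hits 1, so not a primitive root.
g = 6: 6^35 ≡ 1 — hits 1, so not a primitive root.
g = 7: 7^35 ≡ 70; 7^14 ≡ 54; 7^10 ≡ 45 — none is 1, so 7 is a primitive root.
The smallest primitive root modulo 71 is 7.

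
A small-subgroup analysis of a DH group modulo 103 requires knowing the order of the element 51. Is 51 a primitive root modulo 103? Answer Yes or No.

φ(103) = 103 − 1 = 102 = 2 · 3 · 17.
An element g generates (Z/103Z)^× iff g^(102/q) ≢ 1 (mod 103) for each prime q ∈ {2, 3, 17}.
51^51 ≡ 102 (mod 103)  [q = 2: ≢ 1 ✓]
51^34 ≡ 56 (mod 103)  [q = 3: ≢ 1 ✓]
51^6 ≡ 66 (mod 103)  [q = 17: ≢ 1 ✓]
Every test exponent gives a nontrivial residue, hence 51 generates the full group.

Yes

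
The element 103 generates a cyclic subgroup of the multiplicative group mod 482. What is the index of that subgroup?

The order of 103 must divide φ(482) = φ(2)·φ(241) = 1·240 = 240 = 2^4 · 3 · 5.
Divisors of 240: 1, 2, 3, 4, 5, 6, 8, 10, 12, 15, 16, 20, 24, 30, 40, 48, 60, 80, 120, 240.
Check 103^d mod 482 for each divisor in increasing order:
103^1 ≡ 103
103^2 ≡ 5
103^3 ≡ 33
103^4 ≡ 25
103^5 ≡ 165
103^6 ≡ 125
103^8 ≡ 143
103^10 ≡ 233
103^12 ≡ 201
103^15 ≡ 367
103^16 ≡ 205
103^20 ≡ 305
103^24 ≡ 395
103^30 ≡ 211
103^40 ≡ 481
103^48 ≡ 339
103^60 ≡ 177
103^80 ≡ 1
So ord_482(103) = 80, hence |⟨103⟩| = 80.
Index = |(Z/482Z)^×| / |⟨103⟩| = 240 / 80 = 3.

3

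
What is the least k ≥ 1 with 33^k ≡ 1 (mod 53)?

52

By Lagrange's theorem, ord_53(33) divides φ(53) = 53 − 1 = 52 = 2^2 · 13.
Divisors of 52: 1, 2, 4, 13, 26, 52.
Test each divisor d:
33^1 ≡ 33 (mod 53)
33^2 ≡ 29 (mod 53)
33^4 ≡ 46 (mod 53)
33^13 ≡ 23 (mod 53)
33^26 ≡ 52 (mod 53)
33^52 ≡ 1 (mod 53) ✓
So ord_53(33) = 52.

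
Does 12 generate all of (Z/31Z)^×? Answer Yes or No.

Yes

φ(31) = 31 − 1 = 30 = 2 · 3 · 5.
An element g generates (Z/31Z)^× iff g^(30/q) ≢ 1 (mod 31) for each prime q ∈ {2, 3, 5}.
12^15 ≡ 30 (mod 31)  [q = 2: ≢ 1 ✓]
12^10 ≡ 25 (mod 31)  [q = 3: ≢ 1 ✓]
12^6 ≡ 2 (mod 31)  [q = 5: ≢ 1 ✓]
None equal 1, so ord_31(12) = 30: 12 is a primitive root.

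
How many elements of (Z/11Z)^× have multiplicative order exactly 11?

0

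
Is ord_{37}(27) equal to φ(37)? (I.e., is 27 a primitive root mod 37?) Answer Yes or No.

No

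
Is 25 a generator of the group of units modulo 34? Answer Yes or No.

No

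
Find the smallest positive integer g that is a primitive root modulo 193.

5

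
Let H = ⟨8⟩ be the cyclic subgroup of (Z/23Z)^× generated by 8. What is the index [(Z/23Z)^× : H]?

The order of 8 must divide φ(23) = 23 − 1 = 22 = 2 · 11.
Divisors of 22: 1, 2, 11, 22.
Check 8^d mod 23 for each divisor in increasing order:
8^1 ≡ 8
8^2 ≡ 18
8^11 ≡ 1
Thus |⟨8⟩| = ord(8) = 11.
Index = |(Z/23Z)^×| / |⟨8⟩| = 22 / 11 = 2.

2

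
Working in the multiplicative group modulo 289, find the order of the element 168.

136

ord(168) | φ(289) = φ(17^2) = 17·(17−1) = 272 = 2^4 · 17.
Divisors of 272: 1, 2, 4, 8, 16, 17, 34, 68, 136, 272.
Evaluate successive powers at the divisors of 272:
168^1 ≡ 168 (mod 289)
168^2 ≡ 191 (mod 289)
168^4 ≡ 67 (mod 289)
168^8 ≡ 154 (mod 289)
168^16 ≡ 18 (mod 289)
168^17 ≡ 134 (mod 289)
168^34 ≡ 38 (mod 289)
168^68 ≡ 288 (mod 289)
168^136 ≡ 1 (mod 289) ✓
The smallest such exponent is 136, so the order of 168 is 136.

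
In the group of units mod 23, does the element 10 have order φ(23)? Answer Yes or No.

Yes

φ(23) = 23 − 1 = 22 = 2 · 11.
Test 10^(22/q) mod 23 for each prime factor q of 22:
10^11 ≡ 22 (mod 23)  [q = 2: ≢ 1 ✓]
10^2 ≡ 8 (mod 23)  [q = 11: ≢ 1 ✓]
All checks pass, so 10 has order 22 and is a primitive root modulo 23.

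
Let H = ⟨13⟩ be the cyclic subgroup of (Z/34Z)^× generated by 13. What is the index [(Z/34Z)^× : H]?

By Lagrange's theorem, ord_34(13) divides φ(34) = φ(2)·φ(17) = 1·16 = 16 = 2^4.
Divisors of 16: 1, 2, 4, 8, 16.
Compute 13^d (mod 34) for the divisors d until we hit 1:
13^1 ≡ 13 (mod 34)
13^2 ≡ 33 (mod 34)
13^4 ≡ 1 (mod 34) ✓
The order of 13 is 4, so the subgroup it generates has 4 elements.
Index = |(Z/34Z)^×| / |⟨13⟩| = 16 / 4 = 4.

4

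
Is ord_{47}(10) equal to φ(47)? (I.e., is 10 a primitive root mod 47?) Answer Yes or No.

Yes

φ(47) = 47 − 1 = 46 = 2 · 23.
Test 10^(46/q) mod 47 for each prime factor q of 46:
10^23 ≡ 46 (mod 47)  [q = 2: ≢ 1 ✓]
10^2 ≡ 6 (mod 47)  [q = 23: ≢ 1 ✓]
Every test exponent gives a nontrivial residue, hence 10 generates the full group.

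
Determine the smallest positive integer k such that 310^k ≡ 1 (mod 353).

176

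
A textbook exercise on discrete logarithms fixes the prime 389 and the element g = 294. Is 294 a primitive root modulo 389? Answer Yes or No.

φ(389) = 389 − 1 = 388 = 2^2 · 97.
It suffices to check that the order of 294 is not a proper divisor of 388: compute 294^(388/q) for q ∈ {2, 97}.
294^194 ≡ 1 (mod 389)  [q = 2: ≡ 1 ✗]
294^4 ≡ 249 (mod 389)  [q = 97: ≢ 1 ✓]
Since 294^194 ≡ 1, the order of 294 divides 194 < 388, so 294 is not a primitive root.

No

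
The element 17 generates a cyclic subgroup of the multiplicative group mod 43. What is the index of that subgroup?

The order of 17 must divide φ(43) = 43 − 1 = 42 = 2 · 3 · 7.
Divisors of 42: 1, 2, 3, 6, 7, 14, 21, 42.
Test each divisor d:
17^1 ≡ 17
17^2 ≡ 31
17^3 ≡ 11
17^6 ≡ 35
17^7 ≡ 36
17^14 ≡ 6
17^21 ≡ 1
The order of 17 is 21, so the subgroup it generates has 21 elements.
Index = |(Z/43Z)^×| / |⟨17⟩| = 42 / 21 = 2.

2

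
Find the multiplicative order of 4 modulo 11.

5

By Lagrange's theorem, ord_11(4) divides φ(11) = 11 − 1 = 10 = 2 · 5.
Divisors of 10: 1, 2, 5, 10.
Evaluate successive powers at the divisors of 10:
4^1 ≡ 4 (mod 11)
4^2 ≡ 5 (mod 11)
4^5 ≡ 1 (mod 11) ✓
So ord_11(4) = 5.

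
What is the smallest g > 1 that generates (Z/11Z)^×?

φ(11) = 11 − 1 = 10 = 2 · 5.
g is a primitive root iff g^(10/q) ≢ 1 (mod 11) for each prime q ∈ {2, 5}.
g = 2: 2^5 ≡ 10; 2^2 ≡ 4 — none is 1, so 2 is a primitive root.
So 2 is the smallest generator of (Z/11Z)^×.

2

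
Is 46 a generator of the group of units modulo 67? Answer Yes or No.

Yes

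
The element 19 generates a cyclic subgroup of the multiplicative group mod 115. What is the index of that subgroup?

4

By Lagrange's theorem, ord_115(19) divides φ(115) = φ(5·23) = (5−1)·(23−1) = 4·22 = 88 = 2^3 · 11.
Divisors of 88: 1, 2, 4, 8, 11, 22, 44, 88.
Test each divisor d:
19^1 ≡ 19
19^2 ≡ 16
19^4 ≡ 26
19^8 ≡ 101
19^11 ≡ 114
19^22 ≡ 1
Thus |⟨19⟩| = ord(19) = 22.
The index is φ(115) / ord(19) = 88 / 22 = 4.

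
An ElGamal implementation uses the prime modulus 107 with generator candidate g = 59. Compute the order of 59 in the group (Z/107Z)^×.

106

ord(59) | φ(107) = 107 − 1 = 106 = 2 · 53.
Divisors of 106: 1, 2, 53, 106.
Compute 59^d (mod 107) for the divisors d until we hit 1:
59^1 ≡ 59 (mod 107)
59^2 ≡ 57 (mod 107)
59^53 ≡ 106 (mod 107)
59^106 ≡ 1 (mod 107) ✓
The smallest such exponent is 106, so the order of 59 is 106.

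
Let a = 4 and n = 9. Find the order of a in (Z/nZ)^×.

3

The order of 4 must divide φ(9) = φ(3^2) = 3·(3−1) = 6 = 2 · 3.
Divisors of 6: 1, 2, 3, 6.
Check 4^d mod 9 for each divisor in increasing order:
4^1 ≡ 4 (mod 9)
4^2 ≡ 7 (mod 9)
4^3 ≡ 1 (mod 9) ✓
Hence ord(4) = 3.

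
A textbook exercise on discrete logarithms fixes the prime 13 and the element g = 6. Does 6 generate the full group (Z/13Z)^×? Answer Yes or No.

Yes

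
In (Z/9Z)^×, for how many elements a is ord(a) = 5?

φ(9) = φ(3^2) = 3·(3−1) = 6 = 2 · 3.
(Z/9Z)^× is cyclic (|G| = 6); a cyclic group of order m has exactly φ(d) elements of each order d | m, and none otherwise.
5 does not divide 6, so no element of (Z/9Z)^× has order 5.

0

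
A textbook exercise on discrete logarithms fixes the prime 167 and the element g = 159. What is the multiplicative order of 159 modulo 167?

The order of 159 must divide φ(167) = 167 − 1 = 166 = 2 · 83.
Divisors of 166: 1, 2, 83, 166.
Test each divisor d:
159^1 ≡ 159
159^2 ≡ 64
159^83 ≡ 166
159^166 ≡ 1
Therefore the multiplicative order of 159 modulo 167 is 166.

166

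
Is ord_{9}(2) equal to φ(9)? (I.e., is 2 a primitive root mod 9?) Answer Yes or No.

φ(9) = φ(3^2) = 3·(3−1) = 6 = 2 · 3.
Test 2^(6/q) mod 9 for each prime factor q of 6:
2^3 ≡ 8 (mod 9)  [q = 2: ≢ 1 ✓]
2^2 ≡ 4 (mod 9)  [q = 3: ≢ 1 ✓]
None equal 1, so ord_9(2) = 6: 2 is a primitive root.

Yes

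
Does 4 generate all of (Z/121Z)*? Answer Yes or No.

φ(121) = φ(11^2) = 11·(11−1) = 110 = 2 · 5 · 11.
4 is a primitive root mod 121 iff 4^(φ(121)/q) ≢ 1 for every prime q | φ(121), i.e. q ∈ {2, 5, 11}.
4^55 ≡ 1 (mod 121)  [q = 2: ≡ 1 ✗]
4^22 ≡ 27 (mod 121)  [q = 5: ≢ 1 ✓]
4^10 ≡ 111 (mod 121)  [q = 11: ≢ 1 ✓]
4^55 ≡ 1 shows ord(4) | 55, strictly less than φ(121); not a primitive root.

No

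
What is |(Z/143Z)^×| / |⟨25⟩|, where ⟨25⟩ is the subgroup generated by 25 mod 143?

The order of 25 must divide φ(143) = φ(11·13) = (11−1)·(13−1) = 10·12 = 120 = 2^3 · 3 · 5.
Divisors of 120: 1, 2, 3, 4, 5, 6, 8, 10, 12, 15, 20, 24, 30, 40, 60, 120.
Check 25^d mod 143 for each divisor in increasing order:
25^1 ≡ 25
25^2 ≡ 53
25^3 ≡ 38
25^4 ≡ 92
25^5 ≡ 12
25^6 ≡ 14
25^8 ≡ 27
25^10 ≡ 1
Thus |⟨25⟩| = ord(25) = 10.
The index is φ(143) / ord(25) = 120 / 10 = 12.

12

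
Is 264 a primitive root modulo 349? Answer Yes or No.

φ(349) = 349 − 1 = 348 = 2^2 · 3 · 29.
264 is a primitive root mod 349 iff 264^(φ(349)/q) ≢ 1 for every prime q | φ(349), i.e. q ∈ {2, 3, 29}.
264^174 ≡ 1 (mod 349)  [q = 2: ≡ 1 ✗]
264^116 ≡ 122 (mod 349)  [q = 3: ≢ 1 ✓]
264^12 ≡ 322 (mod 349)  [q = 29: ≢ 1 ✓]
264^174 ≡ 1 shows ord(264) | 174, strictly less than φ(349); not a primitive root.

No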